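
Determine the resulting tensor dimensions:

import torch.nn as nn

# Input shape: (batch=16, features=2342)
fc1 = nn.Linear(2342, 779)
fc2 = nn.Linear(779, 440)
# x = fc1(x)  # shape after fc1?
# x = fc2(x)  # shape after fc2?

Input shape: (16, 2342)
  -> after fc1: (16, 779)
Output shape: (16, 440)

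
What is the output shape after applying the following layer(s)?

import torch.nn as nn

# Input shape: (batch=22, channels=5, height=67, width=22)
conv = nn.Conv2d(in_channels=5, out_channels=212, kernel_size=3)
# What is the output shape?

Input shape: (22, 5, 67, 22)
Output shape: (22, 212, 65, 20)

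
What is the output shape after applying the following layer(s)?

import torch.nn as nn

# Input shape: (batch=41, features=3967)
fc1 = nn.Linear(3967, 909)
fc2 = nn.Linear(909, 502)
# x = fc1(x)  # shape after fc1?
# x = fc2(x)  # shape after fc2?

Input shape: (41, 3967)
  -> after fc1: (41, 909)
Output shape: (41, 502)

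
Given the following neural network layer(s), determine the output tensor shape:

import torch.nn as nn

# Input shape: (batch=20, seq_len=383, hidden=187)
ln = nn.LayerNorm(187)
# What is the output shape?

Input shape: (20, 383, 187)
Output shape: (20, 383, 187)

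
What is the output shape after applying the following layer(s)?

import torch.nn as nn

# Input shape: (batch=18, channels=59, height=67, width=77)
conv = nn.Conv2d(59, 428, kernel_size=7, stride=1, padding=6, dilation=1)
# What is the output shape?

Input shape: (18, 59, 67, 77)
Output shape: (18, 428, 73, 83)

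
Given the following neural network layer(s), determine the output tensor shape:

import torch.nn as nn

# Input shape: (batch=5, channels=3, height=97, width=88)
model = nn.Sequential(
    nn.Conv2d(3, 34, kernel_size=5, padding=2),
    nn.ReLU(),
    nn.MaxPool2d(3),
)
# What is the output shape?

Input shape: (5, 3, 97, 88)
  -> after Conv2d: (5, 34, 97, 88)
  -> after ReLU: (5, 34, 97, 88)
Output shape: (5, 34, 32, 29)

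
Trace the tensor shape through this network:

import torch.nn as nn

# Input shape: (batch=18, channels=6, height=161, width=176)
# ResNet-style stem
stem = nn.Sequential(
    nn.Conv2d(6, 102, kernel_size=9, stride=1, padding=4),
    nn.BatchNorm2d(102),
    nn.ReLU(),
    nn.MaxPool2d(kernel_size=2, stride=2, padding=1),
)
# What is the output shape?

Input shape: (18, 6, 161, 176)
  -> after Conv2d 9x9 stride=1: (18, 102, 161, 176)
Output shape: (18, 102, 81, 89)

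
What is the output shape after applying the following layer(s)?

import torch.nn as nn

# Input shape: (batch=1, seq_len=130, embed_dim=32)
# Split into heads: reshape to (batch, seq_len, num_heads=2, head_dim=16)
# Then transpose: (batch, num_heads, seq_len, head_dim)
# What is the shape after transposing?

Input shape: (1, 130, 32)
  -> after reshape: (1, 130, 2, 16)
Output shape: (1, 2, 130, 16)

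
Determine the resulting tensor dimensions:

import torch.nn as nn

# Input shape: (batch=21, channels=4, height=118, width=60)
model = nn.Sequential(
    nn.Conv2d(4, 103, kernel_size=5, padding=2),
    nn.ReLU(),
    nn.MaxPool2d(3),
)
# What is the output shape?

Input shape: (21, 4, 118, 60)
  -> after Conv2d: (21, 103, 118, 60)
  -> after ReLU: (21, 103, 118, 60)
Output shape: (21, 103, 39, 20)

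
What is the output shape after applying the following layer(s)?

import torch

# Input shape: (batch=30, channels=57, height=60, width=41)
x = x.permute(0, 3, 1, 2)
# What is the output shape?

Input shape: (30, 57, 60, 41)
Output shape: (30, 41, 57, 60)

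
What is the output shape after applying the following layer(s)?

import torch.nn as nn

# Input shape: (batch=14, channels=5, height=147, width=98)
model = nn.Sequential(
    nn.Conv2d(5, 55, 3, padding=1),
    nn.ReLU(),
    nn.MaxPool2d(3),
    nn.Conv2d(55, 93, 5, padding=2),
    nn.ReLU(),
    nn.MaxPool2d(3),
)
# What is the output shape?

Input shape: (14, 5, 147, 98)
  -> after first Conv2d: (14, 55, 147, 98)
  -> after first MaxPool2d: (14, 55, 49, 32)
  -> after second Conv2d: (14, 93, 49, 32)
Output shape: (14, 93, 16, 10)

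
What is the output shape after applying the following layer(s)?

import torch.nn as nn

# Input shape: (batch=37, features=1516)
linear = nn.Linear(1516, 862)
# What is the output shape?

Input shape: (37, 1516)
Output shape: (37, 862)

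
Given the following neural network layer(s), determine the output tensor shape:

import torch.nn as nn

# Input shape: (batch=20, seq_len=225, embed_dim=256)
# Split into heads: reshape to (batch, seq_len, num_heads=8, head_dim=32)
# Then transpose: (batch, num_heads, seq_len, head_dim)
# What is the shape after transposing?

Input shape: (20, 225, 256)
  -> after reshape: (20, 225, 8, 32)
Output shape: (20, 8, 225, 32)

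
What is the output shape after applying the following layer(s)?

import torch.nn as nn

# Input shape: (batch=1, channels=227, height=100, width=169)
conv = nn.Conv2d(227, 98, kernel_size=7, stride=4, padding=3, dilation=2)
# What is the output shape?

Input shape: (1, 227, 100, 169)
Output shape: (1, 98, 24, 41)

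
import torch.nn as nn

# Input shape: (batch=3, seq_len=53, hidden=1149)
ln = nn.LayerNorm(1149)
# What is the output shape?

Input shape: (3, 53, 1149)
Output shape: (3, 53, 1149)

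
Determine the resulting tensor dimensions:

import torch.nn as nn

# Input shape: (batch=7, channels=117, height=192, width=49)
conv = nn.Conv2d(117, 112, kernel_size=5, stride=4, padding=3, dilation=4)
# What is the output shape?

Input shape: (7, 117, 192, 49)
Output shape: (7, 112, 46, 10)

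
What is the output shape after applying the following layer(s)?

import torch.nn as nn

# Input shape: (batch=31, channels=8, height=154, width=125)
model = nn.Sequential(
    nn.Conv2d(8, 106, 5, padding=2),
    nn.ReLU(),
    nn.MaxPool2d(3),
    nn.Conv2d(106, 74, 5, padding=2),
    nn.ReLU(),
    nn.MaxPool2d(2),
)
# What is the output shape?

Input shape: (31, 8, 154, 125)
  -> after first Conv2d: (31, 106, 154, 125)
  -> after first MaxPool2d: (31, 106, 51, 41)
  -> after second Conv2d: (31, 74, 51, 41)
Output shape: (31, 74, 25, 20)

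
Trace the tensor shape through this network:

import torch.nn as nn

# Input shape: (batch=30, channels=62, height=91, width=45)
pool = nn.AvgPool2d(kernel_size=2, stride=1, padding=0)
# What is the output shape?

Input shape: (30, 62, 91, 45)
Output shape: (30, 62, 90, 44)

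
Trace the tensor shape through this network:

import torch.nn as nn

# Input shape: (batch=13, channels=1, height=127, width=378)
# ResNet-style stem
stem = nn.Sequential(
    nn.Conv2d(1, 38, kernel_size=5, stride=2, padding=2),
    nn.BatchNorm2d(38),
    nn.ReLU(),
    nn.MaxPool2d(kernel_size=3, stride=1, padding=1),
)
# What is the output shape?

Input shape: (13, 1, 127, 378)
  -> after Conv2d 5x5 stride=2: (13, 38, 64, 189)
Output shape: (13, 38, 64, 189)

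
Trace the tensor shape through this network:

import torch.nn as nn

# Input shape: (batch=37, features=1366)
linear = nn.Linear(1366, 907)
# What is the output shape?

Input shape: (37, 1366)
Output shape: (37, 907)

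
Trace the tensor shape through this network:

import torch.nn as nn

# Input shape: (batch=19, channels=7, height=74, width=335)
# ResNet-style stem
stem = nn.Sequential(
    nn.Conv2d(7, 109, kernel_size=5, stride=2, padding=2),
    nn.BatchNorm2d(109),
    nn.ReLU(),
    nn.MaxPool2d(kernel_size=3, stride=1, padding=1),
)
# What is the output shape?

Input shape: (19, 7, 74, 335)
  -> after Conv2d 5x5 stride=2: (19, 109, 37, 168)
Output shape: (19, 109, 37, 168)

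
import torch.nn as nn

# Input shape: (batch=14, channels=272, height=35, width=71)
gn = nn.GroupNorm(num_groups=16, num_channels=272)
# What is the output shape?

Input shape: (14, 272, 35, 71)
Output shape: (14, 272, 35, 71)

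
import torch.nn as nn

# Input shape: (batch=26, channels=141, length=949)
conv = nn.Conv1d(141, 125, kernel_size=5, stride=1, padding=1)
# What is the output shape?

Input shape: (26, 141, 949)
Output shape: (26, 125, 947)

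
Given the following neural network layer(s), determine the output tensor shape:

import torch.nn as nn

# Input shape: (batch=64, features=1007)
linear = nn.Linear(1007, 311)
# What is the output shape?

Input shape: (64, 1007)
Output shape: (64, 311)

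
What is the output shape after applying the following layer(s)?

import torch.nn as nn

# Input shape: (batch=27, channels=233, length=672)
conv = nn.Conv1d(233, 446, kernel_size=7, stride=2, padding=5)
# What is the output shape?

Input shape: (27, 233, 672)
Output shape: (27, 446, 338)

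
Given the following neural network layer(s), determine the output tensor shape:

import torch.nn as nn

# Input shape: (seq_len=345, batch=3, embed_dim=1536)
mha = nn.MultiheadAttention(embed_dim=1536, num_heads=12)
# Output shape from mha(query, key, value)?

Input shape: (345, 3, 1536)
Output shape: (345, 3, 1536)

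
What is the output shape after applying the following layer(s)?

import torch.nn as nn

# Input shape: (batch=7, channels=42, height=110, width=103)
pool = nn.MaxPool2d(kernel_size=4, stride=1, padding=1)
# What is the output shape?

Input shape: (7, 42, 110, 103)
Output shape: (7, 42, 109, 102)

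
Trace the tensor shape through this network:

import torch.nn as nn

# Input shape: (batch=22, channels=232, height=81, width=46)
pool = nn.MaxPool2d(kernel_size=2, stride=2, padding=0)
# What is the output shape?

Input shape: (22, 232, 81, 46)
Output shape: (22, 232, 40, 23)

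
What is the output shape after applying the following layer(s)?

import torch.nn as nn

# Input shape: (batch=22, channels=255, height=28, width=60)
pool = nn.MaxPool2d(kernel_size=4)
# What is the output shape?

Input shape: (22, 255, 28, 60)
Output shape: (22, 255, 7, 15)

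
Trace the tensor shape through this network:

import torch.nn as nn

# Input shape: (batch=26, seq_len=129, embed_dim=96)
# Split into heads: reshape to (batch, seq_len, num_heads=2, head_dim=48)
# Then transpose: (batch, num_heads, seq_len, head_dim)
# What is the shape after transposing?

Input shape: (26, 129, 96)
  -> after reshape: (26, 129, 2, 48)
Output shape: (26, 2, 129, 48)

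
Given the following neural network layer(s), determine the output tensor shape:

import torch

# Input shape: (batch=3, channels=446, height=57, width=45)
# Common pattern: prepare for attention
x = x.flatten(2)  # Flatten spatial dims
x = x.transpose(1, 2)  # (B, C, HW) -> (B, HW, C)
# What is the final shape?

Input shape: (3, 446, 57, 45)
  -> after flatten(2): (3, 446, 2565)
Output shape: (3, 2565, 446)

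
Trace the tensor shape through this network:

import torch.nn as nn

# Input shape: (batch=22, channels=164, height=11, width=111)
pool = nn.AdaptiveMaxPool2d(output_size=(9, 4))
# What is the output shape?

Input shape: (22, 164, 11, 111)
Output shape: (22, 164, 9, 4)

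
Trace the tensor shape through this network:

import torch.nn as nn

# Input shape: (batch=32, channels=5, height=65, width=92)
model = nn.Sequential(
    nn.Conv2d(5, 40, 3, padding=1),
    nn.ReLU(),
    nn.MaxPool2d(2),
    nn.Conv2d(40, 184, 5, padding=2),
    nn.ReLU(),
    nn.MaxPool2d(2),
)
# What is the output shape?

Input shape: (32, 5, 65, 92)
  -> after first Conv2d: (32, 40, 65, 92)
  -> after first MaxPool2d: (32, 40, 32, 46)
  -> after second Conv2d: (32, 184, 32, 46)
Output shape: (32, 184, 16, 23)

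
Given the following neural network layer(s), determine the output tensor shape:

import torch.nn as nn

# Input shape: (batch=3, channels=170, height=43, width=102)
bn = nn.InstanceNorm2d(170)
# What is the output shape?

Input shape: (3, 170, 43, 102)
Output shape: (3, 170, 43, 102)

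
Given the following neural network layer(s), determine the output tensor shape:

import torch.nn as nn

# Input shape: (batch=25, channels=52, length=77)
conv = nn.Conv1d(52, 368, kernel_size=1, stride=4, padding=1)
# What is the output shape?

Input shape: (25, 52, 77)
Output shape: (25, 368, 20)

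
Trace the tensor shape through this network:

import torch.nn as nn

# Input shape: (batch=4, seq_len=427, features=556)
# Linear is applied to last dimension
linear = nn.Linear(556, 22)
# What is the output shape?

Input shape: (4, 427, 556)
Output shape: (4, 427, 22)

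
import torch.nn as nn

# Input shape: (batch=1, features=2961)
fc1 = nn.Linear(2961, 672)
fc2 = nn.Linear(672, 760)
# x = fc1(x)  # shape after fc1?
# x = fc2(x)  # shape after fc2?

Input shape: (1, 2961)
  -> after fc1: (1, 672)
Output shape: (1, 760)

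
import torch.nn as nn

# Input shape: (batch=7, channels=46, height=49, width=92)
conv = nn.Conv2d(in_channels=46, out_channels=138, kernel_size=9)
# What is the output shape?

Input shape: (7, 46, 49, 92)
Output shape: (7, 138, 41, 84)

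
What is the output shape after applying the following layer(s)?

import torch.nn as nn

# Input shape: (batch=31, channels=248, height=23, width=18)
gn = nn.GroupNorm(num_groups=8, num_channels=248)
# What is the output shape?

Input shape: (31, 248, 23, 18)
Output shape: (31, 248, 23, 18)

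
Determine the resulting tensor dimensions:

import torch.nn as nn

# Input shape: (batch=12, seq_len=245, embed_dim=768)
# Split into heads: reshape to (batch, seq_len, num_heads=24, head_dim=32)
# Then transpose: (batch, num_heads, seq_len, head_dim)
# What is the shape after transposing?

Input shape: (12, 245, 768)
  -> after reshape: (12, 245, 24, 32)
Output shape: (12, 24, 245, 32)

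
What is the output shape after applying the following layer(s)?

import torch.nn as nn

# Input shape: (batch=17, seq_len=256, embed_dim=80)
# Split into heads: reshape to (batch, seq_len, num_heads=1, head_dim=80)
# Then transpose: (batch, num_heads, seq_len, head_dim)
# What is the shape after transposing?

Input shape: (17, 256, 80)
  -> after reshape: (17, 256, 1, 80)
Output shape: (17, 1, 256, 80)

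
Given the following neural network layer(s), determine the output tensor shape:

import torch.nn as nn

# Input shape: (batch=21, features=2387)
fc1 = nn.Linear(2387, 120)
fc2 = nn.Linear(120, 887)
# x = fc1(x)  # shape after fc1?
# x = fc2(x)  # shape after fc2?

Input shape: (21, 2387)
  -> after fc1: (21, 120)
Output shape: (21, 887)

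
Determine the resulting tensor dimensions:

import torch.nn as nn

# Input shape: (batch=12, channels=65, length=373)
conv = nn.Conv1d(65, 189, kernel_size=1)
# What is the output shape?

Input shape: (12, 65, 373)
Output shape: (12, 189, 373)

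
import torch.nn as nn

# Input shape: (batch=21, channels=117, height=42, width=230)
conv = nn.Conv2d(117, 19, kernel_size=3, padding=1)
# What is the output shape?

Input shape: (21, 117, 42, 230)
Output shape: (21, 19, 42, 230)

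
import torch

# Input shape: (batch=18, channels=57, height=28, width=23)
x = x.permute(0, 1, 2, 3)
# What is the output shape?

Input shape: (18, 57, 28, 23)
Output shape: (18, 57, 28, 23)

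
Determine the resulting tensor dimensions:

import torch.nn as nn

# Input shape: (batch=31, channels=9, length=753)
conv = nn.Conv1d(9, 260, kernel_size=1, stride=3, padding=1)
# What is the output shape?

Input shape: (31, 9, 753)
Output shape: (31, 260, 252)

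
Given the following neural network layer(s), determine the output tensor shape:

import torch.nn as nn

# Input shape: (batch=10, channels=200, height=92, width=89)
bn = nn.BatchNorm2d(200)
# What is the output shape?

Input shape: (10, 200, 92, 89)
Output shape: (10, 200, 92, 89)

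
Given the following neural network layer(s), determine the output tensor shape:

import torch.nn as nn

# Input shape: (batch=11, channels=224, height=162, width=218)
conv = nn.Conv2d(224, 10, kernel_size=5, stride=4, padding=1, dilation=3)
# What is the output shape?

Input shape: (11, 224, 162, 218)
Output shape: (11, 10, 38, 52)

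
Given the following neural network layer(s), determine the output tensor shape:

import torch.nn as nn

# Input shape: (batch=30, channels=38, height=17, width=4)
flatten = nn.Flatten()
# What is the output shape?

Input shape: (30, 38, 17, 4)
Output shape: (30, 2584)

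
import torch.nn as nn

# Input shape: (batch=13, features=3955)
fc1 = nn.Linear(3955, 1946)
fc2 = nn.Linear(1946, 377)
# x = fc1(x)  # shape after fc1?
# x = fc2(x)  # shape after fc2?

Input shape: (13, 3955)
  -> after fc1: (13, 1946)
Output shape: (13, 377)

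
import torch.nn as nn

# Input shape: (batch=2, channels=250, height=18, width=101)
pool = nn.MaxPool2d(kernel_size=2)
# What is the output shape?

Input shape: (2, 250, 18, 101)
Output shape: (2, 250, 9, 50)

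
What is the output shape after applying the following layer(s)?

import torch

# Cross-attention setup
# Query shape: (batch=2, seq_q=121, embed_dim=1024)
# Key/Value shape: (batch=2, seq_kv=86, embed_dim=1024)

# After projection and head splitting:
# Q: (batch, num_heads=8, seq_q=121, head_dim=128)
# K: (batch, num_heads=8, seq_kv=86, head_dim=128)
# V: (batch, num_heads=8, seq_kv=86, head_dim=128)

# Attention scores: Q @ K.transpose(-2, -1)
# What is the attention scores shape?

Input shape: (2, 121, 1024)
Output shape: (2, 8, 121, 86)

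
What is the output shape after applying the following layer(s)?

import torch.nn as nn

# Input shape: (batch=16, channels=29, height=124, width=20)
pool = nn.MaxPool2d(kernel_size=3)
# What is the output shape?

Input shape: (16, 29, 124, 20)
Output shape: (16, 29, 41, 6)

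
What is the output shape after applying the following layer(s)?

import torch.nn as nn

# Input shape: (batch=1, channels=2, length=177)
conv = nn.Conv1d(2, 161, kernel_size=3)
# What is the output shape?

Input shape: (1, 2, 177)
Output shape: (1, 161, 175)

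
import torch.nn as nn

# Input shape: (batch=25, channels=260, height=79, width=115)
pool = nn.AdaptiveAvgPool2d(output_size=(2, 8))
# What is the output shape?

Input shape: (25, 260, 79, 115)
Output shape: (25, 260, 2, 8)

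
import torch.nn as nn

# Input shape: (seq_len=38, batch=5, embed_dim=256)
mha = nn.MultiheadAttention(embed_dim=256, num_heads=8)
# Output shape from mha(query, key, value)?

Input shape: (38, 5, 256)
Output shape: (38, 5, 256)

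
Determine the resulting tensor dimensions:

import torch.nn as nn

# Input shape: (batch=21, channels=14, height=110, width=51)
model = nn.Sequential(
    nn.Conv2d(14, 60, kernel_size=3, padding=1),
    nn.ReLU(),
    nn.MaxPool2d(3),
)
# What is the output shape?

Input shape: (21, 14, 110, 51)
  -> after Conv2d: (21, 60, 110, 51)
  -> after ReLU: (21, 60, 110, 51)
Output shape: (21, 60, 36, 17)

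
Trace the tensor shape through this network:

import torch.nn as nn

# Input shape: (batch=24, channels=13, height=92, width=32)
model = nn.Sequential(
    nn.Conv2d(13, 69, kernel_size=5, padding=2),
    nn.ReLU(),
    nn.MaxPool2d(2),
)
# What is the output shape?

Input shape: (24, 13, 92, 32)
  -> after Conv2d: (24, 69, 92, 32)
  -> after ReLU: (24, 69, 92, 32)
Output shape: (24, 69, 46, 16)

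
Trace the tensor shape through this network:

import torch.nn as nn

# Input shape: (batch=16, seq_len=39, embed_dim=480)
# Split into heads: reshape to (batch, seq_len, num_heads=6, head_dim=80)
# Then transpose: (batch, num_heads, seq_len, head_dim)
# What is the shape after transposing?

Input shape: (16, 39, 480)
  -> after reshape: (16, 39, 6, 80)
Output shape: (16, 6, 39, 80)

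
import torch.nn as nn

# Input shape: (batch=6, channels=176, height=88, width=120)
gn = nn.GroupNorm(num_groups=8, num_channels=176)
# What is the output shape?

Input shape: (6, 176, 88, 120)
Output shape: (6, 176, 88, 120)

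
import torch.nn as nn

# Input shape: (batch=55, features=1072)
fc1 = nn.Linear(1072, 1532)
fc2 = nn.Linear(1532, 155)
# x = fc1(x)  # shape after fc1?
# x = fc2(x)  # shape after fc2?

Input shape: (55, 1072)
  -> after fc1: (55, 1532)
Output shape: (55, 155)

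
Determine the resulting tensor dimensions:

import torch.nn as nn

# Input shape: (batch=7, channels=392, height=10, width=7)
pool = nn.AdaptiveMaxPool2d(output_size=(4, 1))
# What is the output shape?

Input shape: (7, 392, 10, 7)
Output shape: (7, 392, 4, 1)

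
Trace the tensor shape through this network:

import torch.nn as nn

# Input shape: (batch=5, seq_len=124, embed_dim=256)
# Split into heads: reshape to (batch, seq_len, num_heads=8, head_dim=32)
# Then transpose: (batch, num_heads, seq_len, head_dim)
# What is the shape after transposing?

Input shape: (5, 124, 256)
  -> after reshape: (5, 124, 8, 32)
Output shape: (5, 8, 124, 32)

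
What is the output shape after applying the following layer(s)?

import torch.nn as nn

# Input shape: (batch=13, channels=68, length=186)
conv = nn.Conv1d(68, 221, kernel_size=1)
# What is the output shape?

Input shape: (13, 68, 186)
Output shape: (13, 221, 186)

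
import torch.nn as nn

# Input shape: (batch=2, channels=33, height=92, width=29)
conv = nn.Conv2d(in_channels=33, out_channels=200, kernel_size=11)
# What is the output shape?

Input shape: (2, 33, 92, 29)
Output shape: (2, 200, 82, 19)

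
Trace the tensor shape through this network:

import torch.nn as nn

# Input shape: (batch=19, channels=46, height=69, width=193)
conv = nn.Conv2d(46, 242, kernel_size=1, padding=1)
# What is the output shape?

Input shape: (19, 46, 69, 193)
Output shape: (19, 242, 71, 195)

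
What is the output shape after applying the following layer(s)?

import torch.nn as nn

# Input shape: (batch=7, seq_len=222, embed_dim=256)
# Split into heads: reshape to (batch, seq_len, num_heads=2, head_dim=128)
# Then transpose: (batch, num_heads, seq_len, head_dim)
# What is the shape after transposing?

Input shape: (7, 222, 256)
  -> after reshape: (7, 222, 2, 128)
Output shape: (7, 2, 222, 128)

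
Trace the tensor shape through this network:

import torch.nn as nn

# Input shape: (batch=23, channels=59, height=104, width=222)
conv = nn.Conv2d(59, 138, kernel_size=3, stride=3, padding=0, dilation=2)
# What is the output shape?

Input shape: (23, 59, 104, 222)
Output shape: (23, 138, 34, 73)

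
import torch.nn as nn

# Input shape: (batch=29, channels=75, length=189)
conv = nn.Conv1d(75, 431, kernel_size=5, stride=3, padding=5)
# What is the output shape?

Input shape: (29, 75, 189)
Output shape: (29, 431, 65)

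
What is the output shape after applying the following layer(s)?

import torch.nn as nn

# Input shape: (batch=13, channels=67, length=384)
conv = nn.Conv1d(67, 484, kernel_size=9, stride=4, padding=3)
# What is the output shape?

Input shape: (13, 67, 384)
Output shape: (13, 484, 96)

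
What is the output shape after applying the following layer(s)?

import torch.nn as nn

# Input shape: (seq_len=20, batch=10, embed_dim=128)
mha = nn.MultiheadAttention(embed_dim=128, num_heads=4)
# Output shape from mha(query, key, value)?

Input shape: (20, 10, 128)
Output shape: (20, 10, 128)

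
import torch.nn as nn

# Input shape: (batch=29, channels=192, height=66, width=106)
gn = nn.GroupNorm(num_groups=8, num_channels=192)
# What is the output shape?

Input shape: (29, 192, 66, 106)
Output shape: (29, 192, 66, 106)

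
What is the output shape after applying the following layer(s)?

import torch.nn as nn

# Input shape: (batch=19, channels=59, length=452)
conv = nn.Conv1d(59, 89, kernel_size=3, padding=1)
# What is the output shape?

Input shape: (19, 59, 452)
Output shape: (19, 89, 452)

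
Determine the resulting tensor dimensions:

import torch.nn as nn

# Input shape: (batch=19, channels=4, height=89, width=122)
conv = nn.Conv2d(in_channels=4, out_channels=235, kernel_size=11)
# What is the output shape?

Input shape: (19, 4, 89, 122)
Output shape: (19, 235, 79, 112)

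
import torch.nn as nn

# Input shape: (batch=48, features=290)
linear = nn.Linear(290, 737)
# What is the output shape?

Input shape: (48, 290)
Output shape: (48, 737)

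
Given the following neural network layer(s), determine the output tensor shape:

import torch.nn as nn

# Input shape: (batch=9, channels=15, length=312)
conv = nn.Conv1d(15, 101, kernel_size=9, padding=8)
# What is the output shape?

Input shape: (9, 15, 312)
Output shape: (9, 101, 320)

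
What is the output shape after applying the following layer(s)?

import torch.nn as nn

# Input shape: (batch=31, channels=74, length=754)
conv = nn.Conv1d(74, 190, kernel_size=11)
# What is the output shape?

Input shape: (31, 74, 754)
Output shape: (31, 190, 744)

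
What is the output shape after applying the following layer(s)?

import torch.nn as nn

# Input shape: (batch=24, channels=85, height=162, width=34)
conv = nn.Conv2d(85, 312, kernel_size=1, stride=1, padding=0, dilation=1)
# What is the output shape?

Input shape: (24, 85, 162, 34)
Output shape: (24, 312, 162, 34)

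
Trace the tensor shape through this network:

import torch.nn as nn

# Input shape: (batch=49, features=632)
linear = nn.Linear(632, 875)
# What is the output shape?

Input shape: (49, 632)
Output shape: (49, 875)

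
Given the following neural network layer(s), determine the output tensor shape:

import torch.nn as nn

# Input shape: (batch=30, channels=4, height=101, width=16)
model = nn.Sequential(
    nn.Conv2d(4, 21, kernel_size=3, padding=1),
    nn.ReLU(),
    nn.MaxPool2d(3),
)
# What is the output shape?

Input shape: (30, 4, 101, 16)
  -> after Conv2d: (30, 21, 101, 16)
  -> after ReLU: (30, 21, 101, 16)
Output shape: (30, 21, 33, 5)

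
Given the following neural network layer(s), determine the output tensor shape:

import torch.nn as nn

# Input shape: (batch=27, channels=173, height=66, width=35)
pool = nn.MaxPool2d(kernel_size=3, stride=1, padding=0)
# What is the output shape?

Input shape: (27, 173, 66, 35)
Output shape: (27, 173, 64, 33)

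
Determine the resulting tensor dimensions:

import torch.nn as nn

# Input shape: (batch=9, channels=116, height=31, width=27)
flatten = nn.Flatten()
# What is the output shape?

Input shape: (9, 116, 31, 27)
Output shape: (9, 97092)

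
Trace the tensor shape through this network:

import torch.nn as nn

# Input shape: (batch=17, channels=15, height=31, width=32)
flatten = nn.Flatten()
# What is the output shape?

Input shape: (17, 15, 31, 32)
Output shape: (17, 14880)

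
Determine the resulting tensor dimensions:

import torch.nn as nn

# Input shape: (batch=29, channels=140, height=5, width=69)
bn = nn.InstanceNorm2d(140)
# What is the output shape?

Input shape: (29, 140, 5, 69)
Output shape: (29, 140, 5, 69)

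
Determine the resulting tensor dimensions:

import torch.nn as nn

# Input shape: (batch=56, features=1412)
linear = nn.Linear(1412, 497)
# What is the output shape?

Input shape: (56, 1412)
Output shape: (56, 497)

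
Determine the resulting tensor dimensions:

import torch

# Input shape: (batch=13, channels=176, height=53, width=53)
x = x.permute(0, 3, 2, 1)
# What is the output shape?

Input shape: (13, 176, 53, 53)
Output shape: (13, 53, 53, 176)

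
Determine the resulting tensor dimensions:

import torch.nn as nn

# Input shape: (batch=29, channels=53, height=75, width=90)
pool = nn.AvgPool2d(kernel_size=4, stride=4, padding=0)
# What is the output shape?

Input shape: (29, 53, 75, 90)
Output shape: (29, 53, 18, 22)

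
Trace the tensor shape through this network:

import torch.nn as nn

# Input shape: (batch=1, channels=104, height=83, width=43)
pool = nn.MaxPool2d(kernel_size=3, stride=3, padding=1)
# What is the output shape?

Input shape: (1, 104, 83, 43)
Output shape: (1, 104, 28, 15)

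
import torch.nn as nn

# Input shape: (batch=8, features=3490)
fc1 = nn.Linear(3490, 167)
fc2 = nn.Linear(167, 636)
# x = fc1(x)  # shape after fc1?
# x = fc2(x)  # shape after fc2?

Input shape: (8, 3490)
  -> after fc1: (8, 167)
Output shape: (8, 636)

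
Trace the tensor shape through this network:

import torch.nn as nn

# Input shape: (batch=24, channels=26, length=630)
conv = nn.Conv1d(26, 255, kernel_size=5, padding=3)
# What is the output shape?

Input shape: (24, 26, 630)
Output shape: (24, 255, 632)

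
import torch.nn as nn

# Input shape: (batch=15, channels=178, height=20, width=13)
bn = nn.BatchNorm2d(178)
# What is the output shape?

Input shape: (15, 178, 20, 13)
Output shape: (15, 178, 20, 13)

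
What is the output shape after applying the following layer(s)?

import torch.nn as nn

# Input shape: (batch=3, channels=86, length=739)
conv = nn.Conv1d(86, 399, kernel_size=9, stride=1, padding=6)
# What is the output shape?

Input shape: (3, 86, 739)
Output shape: (3, 399, 743)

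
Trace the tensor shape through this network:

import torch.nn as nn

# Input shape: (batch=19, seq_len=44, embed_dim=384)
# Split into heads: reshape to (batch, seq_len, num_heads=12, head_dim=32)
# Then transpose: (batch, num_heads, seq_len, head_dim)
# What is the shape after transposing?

Input shape: (19, 44, 384)
  -> after reshape: (19, 44, 12, 32)
Output shape: (19, 12, 44, 32)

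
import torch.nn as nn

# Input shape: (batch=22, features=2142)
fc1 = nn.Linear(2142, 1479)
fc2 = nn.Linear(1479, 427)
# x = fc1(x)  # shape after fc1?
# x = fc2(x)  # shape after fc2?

Input shape: (22, 2142)
  -> after fc1: (22, 1479)
Output shape: (22, 427)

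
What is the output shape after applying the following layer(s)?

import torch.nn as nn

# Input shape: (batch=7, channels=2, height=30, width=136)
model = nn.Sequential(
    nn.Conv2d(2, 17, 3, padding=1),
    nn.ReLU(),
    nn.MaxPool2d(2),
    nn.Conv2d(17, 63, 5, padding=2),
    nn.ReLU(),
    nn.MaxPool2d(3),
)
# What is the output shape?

Input shape: (7, 2, 30, 136)
  -> after first Conv2d: (7, 17, 30, 136)
  -> after first MaxPool2d: (7, 17, 15, 68)
  -> after second Conv2d: (7, 63, 15, 68)
Output shape: (7, 63, 5, 22)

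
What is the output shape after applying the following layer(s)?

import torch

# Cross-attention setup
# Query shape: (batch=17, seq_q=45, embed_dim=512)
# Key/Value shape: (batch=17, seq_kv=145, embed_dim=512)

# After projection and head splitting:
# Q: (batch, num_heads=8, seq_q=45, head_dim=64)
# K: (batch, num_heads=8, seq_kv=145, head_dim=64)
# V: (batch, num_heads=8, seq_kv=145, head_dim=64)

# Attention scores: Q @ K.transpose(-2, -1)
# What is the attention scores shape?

Input shape: (17, 45, 512)
Output shape: (17, 8, 45, 145)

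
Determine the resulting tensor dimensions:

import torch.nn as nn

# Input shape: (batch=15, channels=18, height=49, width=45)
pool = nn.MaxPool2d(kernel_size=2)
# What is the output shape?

Input shape: (15, 18, 49, 45)
Output shape: (15, 18, 24, 22)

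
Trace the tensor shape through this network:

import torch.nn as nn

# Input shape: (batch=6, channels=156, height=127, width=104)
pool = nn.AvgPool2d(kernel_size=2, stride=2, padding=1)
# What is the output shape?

Input shape: (6, 156, 127, 104)
Output shape: (6, 156, 64, 53)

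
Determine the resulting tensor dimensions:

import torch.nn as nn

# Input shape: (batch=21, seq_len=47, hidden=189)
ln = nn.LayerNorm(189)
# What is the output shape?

Input shape: (21, 47, 189)
Output shape: (21, 47, 189)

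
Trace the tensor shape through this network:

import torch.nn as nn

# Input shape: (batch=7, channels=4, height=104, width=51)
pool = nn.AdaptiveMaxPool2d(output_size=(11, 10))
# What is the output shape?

Input shape: (7, 4, 104, 51)
Output shape: (7, 4, 11, 10)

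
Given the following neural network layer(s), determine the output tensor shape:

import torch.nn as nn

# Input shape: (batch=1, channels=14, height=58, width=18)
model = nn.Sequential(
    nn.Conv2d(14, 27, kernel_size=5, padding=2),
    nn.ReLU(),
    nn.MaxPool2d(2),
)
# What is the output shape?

Input shape: (1, 14, 58, 18)
  -> after Conv2d: (1, 27, 58, 18)
  -> after ReLU: (1, 27, 58, 18)
Output shape: (1, 27, 29, 9)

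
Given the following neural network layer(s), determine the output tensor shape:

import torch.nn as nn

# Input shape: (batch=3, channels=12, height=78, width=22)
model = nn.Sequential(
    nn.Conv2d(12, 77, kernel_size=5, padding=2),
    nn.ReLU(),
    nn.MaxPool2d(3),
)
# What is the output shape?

Input shape: (3, 12, 78, 22)
  -> after Conv2d: (3, 77, 78, 22)
  -> after ReLU: (3, 77, 78, 22)
Output shape: (3, 77, 26, 7)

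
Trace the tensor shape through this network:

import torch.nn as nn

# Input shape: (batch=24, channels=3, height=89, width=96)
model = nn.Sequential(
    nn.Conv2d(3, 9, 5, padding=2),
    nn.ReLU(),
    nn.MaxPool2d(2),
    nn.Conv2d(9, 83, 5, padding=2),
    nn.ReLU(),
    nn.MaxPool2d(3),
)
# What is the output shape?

Input shape: (24, 3, 89, 96)
  -> after first Conv2d: (24, 9, 89, 96)
  -> after first MaxPool2d: (24, 9, 44, 48)
  -> after second Conv2d: (24, 83, 44, 48)
Output shape: (24, 83, 14, 16)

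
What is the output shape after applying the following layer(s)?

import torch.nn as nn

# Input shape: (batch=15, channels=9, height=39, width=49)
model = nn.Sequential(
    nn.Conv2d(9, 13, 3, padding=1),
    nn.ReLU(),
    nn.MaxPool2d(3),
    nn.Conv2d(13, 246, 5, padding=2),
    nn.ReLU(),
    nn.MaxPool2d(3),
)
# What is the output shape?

Input shape: (15, 9, 39, 49)
  -> after first Conv2d: (15, 13, 39, 49)
  -> after first MaxPool2d: (15, 13, 13, 16)
  -> after second Conv2d: (15, 246, 13, 16)
Output shape: (15, 246, 4, 5)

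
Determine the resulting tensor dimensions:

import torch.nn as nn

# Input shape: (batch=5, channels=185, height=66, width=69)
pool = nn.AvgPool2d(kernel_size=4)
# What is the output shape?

Input shape: (5, 185, 66, 69)
Output shape: (5, 185, 16, 17)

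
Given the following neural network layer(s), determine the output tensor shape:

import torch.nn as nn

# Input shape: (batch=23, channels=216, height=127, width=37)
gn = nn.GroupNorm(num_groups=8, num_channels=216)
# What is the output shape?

Input shape: (23, 216, 127, 37)
Output shape: (23, 216, 127, 37)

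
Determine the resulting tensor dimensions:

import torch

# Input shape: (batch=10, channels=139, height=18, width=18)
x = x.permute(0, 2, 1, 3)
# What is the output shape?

Input shape: (10, 139, 18, 18)
Output shape: (10, 18, 139, 18)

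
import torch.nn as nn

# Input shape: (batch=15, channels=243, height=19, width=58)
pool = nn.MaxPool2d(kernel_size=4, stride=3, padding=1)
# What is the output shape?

Input shape: (15, 243, 19, 58)
Output shape: (15, 243, 6, 19)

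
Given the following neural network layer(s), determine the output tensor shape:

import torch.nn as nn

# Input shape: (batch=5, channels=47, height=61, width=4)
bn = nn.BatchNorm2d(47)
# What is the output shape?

Input shape: (5, 47, 61, 4)
Output shape: (5, 47, 61, 4)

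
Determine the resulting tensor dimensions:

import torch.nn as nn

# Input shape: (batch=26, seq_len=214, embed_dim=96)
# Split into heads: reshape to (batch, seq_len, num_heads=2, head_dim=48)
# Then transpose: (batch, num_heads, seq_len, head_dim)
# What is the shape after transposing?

Input shape: (26, 214, 96)
  -> after reshape: (26, 214, 2, 48)
Output shape: (26, 2, 214, 48)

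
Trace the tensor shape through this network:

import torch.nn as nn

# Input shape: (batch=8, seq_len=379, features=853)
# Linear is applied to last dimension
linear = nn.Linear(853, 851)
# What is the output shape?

Input shape: (8, 379, 853)
Output shape: (8, 379, 851)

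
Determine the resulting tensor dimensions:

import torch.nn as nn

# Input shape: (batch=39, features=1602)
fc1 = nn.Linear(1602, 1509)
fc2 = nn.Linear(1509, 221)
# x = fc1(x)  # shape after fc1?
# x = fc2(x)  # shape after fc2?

Input shape: (39, 1602)
  -> after fc1: (39, 1509)
Output shape: (39, 221)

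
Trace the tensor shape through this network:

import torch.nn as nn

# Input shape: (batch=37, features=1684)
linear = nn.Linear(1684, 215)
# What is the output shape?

Input shape: (37, 1684)
Output shape: (37, 215)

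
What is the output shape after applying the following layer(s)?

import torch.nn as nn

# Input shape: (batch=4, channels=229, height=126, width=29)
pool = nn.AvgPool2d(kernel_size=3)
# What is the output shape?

Input shape: (4, 229, 126, 29)
Output shape: (4, 229, 42, 9)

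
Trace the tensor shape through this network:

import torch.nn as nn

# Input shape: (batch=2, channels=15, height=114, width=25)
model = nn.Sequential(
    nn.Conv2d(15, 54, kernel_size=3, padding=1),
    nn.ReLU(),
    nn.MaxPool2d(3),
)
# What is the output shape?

Input shape: (2, 15, 114, 25)
  -> after Conv2d: (2, 54, 114, 25)
  -> after ReLU: (2, 54, 114, 25)
Output shape: (2, 54, 38, 8)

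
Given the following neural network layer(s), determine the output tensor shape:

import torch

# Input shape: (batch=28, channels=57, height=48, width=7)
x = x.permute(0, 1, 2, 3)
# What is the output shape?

Input shape: (28, 57, 48, 7)
Output shape: (28, 57, 48, 7)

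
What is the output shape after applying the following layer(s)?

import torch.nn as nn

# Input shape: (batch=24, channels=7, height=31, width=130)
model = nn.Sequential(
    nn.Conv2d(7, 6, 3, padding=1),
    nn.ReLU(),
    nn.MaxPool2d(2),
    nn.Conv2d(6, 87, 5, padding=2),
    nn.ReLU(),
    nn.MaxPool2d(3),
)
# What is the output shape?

Input shape: (24, 7, 31, 130)
  -> after first Conv2d: (24, 6, 31, 130)
  -> after first MaxPool2d: (24, 6, 15, 65)
  -> after second Conv2d: (24, 87, 15, 65)
Output shape: (24, 87, 5, 21)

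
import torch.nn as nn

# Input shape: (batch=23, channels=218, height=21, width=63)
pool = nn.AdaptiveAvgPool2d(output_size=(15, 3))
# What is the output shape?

Input shape: (23, 218, 21, 63)
Output shape: (23, 218, 15, 3)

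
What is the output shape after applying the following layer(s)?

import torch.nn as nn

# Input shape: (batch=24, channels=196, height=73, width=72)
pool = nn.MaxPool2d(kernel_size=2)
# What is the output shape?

Input shape: (24, 196, 73, 72)
Output shape: (24, 196, 36, 36)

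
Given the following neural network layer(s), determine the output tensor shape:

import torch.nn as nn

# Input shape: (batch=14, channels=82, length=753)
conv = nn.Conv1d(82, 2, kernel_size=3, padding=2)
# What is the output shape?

Input shape: (14, 82, 753)
Output shape: (14, 2, 755)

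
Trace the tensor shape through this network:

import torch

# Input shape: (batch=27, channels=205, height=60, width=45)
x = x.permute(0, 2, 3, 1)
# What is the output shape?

Input shape: (27, 205, 60, 45)
Output shape: (27, 60, 45, 205)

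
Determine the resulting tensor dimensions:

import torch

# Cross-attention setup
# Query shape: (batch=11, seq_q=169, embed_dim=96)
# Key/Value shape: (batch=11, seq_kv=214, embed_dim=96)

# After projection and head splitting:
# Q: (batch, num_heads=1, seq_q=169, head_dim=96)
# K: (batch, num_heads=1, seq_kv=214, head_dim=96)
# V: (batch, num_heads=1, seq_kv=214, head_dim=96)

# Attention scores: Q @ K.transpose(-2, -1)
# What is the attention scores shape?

Input shape: (11, 169, 96)
Output shape: (11, 1, 169, 214)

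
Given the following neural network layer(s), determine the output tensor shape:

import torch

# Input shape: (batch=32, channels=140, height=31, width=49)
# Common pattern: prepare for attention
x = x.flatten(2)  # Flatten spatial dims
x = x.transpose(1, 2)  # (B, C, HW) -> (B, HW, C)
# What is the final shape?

Input shape: (32, 140, 31, 49)
  -> after flatten(2): (32, 140, 1519)
Output shape: (32, 1519, 140)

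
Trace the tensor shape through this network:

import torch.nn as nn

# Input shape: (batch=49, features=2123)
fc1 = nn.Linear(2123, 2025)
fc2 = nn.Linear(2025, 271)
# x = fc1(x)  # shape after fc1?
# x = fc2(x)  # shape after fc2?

Input shape: (49, 2123)
  -> after fc1: (49, 2025)
Output shape: (49, 271)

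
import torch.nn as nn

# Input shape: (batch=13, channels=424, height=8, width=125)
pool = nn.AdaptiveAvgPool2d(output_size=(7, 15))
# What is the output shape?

Input shape: (13, 424, 8, 125)
Output shape: (13, 424, 7, 15)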